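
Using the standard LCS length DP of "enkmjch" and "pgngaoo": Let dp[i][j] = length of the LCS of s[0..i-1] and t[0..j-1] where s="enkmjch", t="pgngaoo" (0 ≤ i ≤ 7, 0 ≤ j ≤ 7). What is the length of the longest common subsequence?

1

   ''  p  g  n  g  a  o  o
''  0  0  0  0  0  0  0  0
 e  0  0  0  0  0  0  0  0
 n  0  0  0  1  1  1  1  1
 k  0  0  0  1  1  1  1  1
 m  0  0  0  1  1  1  1  1
 j  0  0  0  1  1  1  1  1
 c  0  0  0  1  1  1  1  1
 h  0  0  0  1  1  1  1  1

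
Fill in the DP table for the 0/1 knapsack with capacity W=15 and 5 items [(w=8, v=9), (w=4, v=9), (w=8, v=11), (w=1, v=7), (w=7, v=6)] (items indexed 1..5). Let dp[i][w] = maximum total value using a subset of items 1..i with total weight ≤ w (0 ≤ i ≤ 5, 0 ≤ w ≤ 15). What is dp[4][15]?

i\w   0   1   2   3   4   5   6   7   8   9  10  11  12  13  14  15
  0   0   0   0   0   0   0   0   0   0   0   0   0   0   0   0   0
  1   0   0   0   0   0   0   0   0   9   9   9   9   9   9   9   9
  2   0   0   0   0   9   9   9   9   9   9   9   9  18  18  18  18
  3   0   0   0   0   9   9   9   9  11  11  11  11  20  20  20  20
  4   0   7   7   7   9  16  16  16  16  18  18  18  20  27  27  27
  5   0   7   7   7   9  16  16  16  16  18  18  18  22  27  27  27

27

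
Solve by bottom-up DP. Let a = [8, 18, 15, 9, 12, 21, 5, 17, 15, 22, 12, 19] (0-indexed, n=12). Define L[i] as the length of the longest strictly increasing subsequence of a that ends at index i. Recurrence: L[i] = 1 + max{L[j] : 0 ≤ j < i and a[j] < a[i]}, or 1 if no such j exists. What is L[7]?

4

   i    0    1    2    3    4    5    6    7    8    9   10   11
a[i]    8   18   15    9   12   21    5   17   15   22   12   19
L[i]    1    2    2    2    3    4    1    4    4    5    3    5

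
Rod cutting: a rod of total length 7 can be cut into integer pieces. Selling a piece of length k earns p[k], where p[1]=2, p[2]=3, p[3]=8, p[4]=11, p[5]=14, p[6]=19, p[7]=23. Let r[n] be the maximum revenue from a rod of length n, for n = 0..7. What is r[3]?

8

   n    0    1    2    3    4    5    6    7
r[n]    0    2    4    8   11   14   19   23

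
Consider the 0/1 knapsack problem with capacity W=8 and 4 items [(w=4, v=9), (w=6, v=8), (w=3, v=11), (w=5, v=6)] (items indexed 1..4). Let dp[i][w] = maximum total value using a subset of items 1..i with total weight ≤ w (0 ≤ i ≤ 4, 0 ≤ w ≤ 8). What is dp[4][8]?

i\w   0   1   2   3   4   5   6   7   8
  0   0   0   0   0   0   0   0   0   0
  1   0   0   0   0   9   9   9   9   9
  2   0   0   0   0   9   9   9   9   9
  3   0   0   0  11  11  11  11  20  20
  4   0   0   0  11  11  11  11  20  20

20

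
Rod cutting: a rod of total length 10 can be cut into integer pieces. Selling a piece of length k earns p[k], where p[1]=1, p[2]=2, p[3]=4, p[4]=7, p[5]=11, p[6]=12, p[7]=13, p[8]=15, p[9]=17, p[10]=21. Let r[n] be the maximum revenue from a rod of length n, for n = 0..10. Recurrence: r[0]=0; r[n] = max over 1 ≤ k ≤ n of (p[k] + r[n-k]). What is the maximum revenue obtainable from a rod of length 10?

   n    0    1    2    3    4    5    6    7    8    9   10
r[n]    0    1    2    4    7   11   12   13   15   18   22

22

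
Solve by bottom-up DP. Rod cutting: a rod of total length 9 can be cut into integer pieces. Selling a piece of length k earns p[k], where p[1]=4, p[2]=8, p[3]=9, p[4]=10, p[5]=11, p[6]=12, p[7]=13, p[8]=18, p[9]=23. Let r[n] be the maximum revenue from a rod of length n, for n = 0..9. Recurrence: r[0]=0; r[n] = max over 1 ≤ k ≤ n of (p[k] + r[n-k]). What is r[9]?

36

   n    0    1    2    3    4    5    6    7    8    9
r[n]    0    4    8   12   16   20   24   28   32   36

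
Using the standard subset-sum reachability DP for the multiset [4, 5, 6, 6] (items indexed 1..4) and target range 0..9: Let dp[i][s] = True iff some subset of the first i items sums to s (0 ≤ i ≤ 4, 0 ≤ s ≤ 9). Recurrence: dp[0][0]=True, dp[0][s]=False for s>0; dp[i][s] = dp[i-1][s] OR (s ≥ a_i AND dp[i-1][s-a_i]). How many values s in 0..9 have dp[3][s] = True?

5

i\s   0   1   2   3   4   5   6   7   8   9
  0   T   F   F   F   F   F   F   F   F   F
  1   T   F   F   F   T   F   F   F   F   F
  2   T   F   F   F   T   T   F   F   F   T
  3   T   F   F   F   T   T   T   F   F   T
  4   T   F   F   F   T   T   T   F   F   T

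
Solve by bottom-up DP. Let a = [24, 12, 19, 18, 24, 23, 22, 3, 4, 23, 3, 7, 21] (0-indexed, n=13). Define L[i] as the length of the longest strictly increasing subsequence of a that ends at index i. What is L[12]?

4

   i    0    1    2    3    4    5    6    7    8    9   10   11   12
a[i]   24   12   19   18   24   23   22    3    4   23    3    7   21
L[i]    1    1    2    2    3    3    3    1    2    4    1    3    4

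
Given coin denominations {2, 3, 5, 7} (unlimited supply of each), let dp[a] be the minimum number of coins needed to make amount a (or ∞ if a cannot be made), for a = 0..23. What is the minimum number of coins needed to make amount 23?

 a  0  1  2  3  4  5  6  7  8  9 10 11 12 13 14 15 16 17 18 19 20 21 22 23
dp  0  -  1  1  2  1  2  1  2  2  2  3  2  3  2  3  3  3  4  3  4  3  4  4
(- denotes ∞ / unreachable)

4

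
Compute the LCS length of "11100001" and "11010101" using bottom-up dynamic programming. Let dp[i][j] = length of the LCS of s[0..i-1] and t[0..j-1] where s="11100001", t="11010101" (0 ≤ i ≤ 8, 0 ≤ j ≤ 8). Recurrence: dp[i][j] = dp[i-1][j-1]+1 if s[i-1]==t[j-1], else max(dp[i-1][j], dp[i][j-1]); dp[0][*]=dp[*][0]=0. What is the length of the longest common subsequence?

6

   ''  1  1  0  1  0  1  0  1
''  0  0  0  0  0  0  0  0  0
 1  0  1  1  1  1  1  1  1  1
 1  0  1  2  2  2  2  2  2  2
 1  0  1  2  2  3  3  3  3  3
 0  0  1  2  3  3  4  4  4  4
 0  0  1  2  3  3  4  4  5  5
 0  0  1  2  3  3  4  4  5  5
 0  0  1  2  3  3  4  4  5  5
 1  0  1  2  3  4  4  5  5  6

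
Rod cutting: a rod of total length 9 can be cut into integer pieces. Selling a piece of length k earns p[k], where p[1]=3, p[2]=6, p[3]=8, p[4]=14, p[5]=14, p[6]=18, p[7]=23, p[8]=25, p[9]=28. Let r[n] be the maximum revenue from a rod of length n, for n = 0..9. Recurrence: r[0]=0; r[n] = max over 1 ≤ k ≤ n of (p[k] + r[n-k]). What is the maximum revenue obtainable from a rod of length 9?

31

   n    0    1    2    3    4    5    6    7    8    9
r[n]    0    3    6    9   14   17   20   23   28   31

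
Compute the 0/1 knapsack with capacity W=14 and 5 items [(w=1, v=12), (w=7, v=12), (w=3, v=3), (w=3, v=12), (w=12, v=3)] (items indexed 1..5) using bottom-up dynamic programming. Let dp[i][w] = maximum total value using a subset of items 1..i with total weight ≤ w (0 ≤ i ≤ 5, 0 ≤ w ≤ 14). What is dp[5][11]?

i\w   0   1   2   3   4   5   6   7   8   9  10  11  12  13  14
  0   0   0   0   0   0   0   0   0   0   0   0   0   0   0   0
  1   0  12  12  12  12  12  12  12  12  12  12  12  12  12  12
  2   0  12  12  12  12  12  12  12  24  24  24  24  24  24  24
  3   0  12  12  12  15  15  15  15  24  24  24  27  27  27  27
  4   0  12  12  12  24  24  24  27  27  27  27  36  36  36  39
  5   0  12  12  12  24  24  24  27  27  27  27  36  36  36  39

36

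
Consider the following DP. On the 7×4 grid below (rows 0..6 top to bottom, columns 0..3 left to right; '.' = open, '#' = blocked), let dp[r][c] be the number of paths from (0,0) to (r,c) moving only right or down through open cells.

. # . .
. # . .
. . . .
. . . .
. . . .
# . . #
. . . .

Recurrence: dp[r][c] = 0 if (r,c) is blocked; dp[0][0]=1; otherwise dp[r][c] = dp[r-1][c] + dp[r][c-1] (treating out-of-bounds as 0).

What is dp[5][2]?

9

r\c   0   1   2   3
  0   1   0   0   0
  1   1   0   0   0
  2   1   1   1   1
  3   1   2   3   4
  4   1   3   6  10
  5   0   3   9   0
  6   0   3  12  12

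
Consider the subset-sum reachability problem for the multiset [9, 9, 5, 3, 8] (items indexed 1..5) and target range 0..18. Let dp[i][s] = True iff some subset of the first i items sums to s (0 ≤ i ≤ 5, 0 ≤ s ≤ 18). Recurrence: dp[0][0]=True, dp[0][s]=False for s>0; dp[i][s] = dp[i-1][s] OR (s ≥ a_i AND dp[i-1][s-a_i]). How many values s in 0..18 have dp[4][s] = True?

i\s   0   1   2   3   4   5   6   7   8   9  10  11  12  13  14  15  16  17  18
  0   T   F   F   F   F   F   F   F   F   F   F   F   F   F   F   F   F   F   F
  1   T   F   F   F   F   F   F   F   F   T   F   F   F   F   F   F   F   F   F
  2   T   F   F   F   F   F   F   F   F   T   F   F   F   F   F   F   F   F   T
  3   T   F   F   F   F   T   F   F   F   T   F   F   F   F   T   F   F   F   T
  4   T   F   F   T   F   T   F   F   T   T   F   F   T   F   T   F   F   T   T
  5   T   F   F   T   F   T   F   F   T   T   F   T   T   T   T   F   T   T   T

9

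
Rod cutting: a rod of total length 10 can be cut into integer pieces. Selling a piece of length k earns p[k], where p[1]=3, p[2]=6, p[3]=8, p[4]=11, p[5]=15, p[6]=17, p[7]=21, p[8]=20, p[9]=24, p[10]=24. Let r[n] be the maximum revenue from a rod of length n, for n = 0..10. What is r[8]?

   n    0    1    2    3    4    5    6    7    8    9   10
r[n]    0    3    6    9   12   15   18   21   24   27   30

24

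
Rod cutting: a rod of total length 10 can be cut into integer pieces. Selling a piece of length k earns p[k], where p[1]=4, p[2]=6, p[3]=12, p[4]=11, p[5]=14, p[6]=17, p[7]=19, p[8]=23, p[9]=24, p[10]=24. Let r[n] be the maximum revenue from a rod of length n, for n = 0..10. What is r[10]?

   n    0    1    2    3    4    5    6    7    8    9   10
r[n]    0    4    8   12   16   20   24   28   32   36   40

40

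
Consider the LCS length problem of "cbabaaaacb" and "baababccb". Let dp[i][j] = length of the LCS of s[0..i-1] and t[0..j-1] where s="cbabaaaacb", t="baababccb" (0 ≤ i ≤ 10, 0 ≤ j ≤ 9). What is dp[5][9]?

4

   ''  b  a  a  b  a  b  c  c  b
''  0  0  0  0  0  0  0  0  0  0
 c  0  0  0  0  0  0  0  1  1  1
 b  0  1  1  1  1  1  1  1  1  2
 a  0  1  2  2  2  2  2  2  2  2
 b  0  1  2  2  3  3  3  3  3  3
 a  0  1  2  3  3  4  4  4  4  4
 a  0  1  2  3  3  4  4  4  4  4
 a  0  1  2  3  3  4  4  4  4  4
 a  0  1  2  3  3  4  4  4  4  4
 c  0  1  2  3  3  4  4  5  5  5
 b  0  1  2  3  4  4  5  5  5  6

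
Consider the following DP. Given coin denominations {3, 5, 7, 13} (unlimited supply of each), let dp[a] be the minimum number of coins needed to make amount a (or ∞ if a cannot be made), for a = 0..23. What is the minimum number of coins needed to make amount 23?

3

 a  0  1  2  3  4  5  6  7  8  9 10 11 12 13 14 15 16 17 18 19 20 21 22 23
dp  0  -  -  1  -  1  2  1  2  3  2  3  2  1  2  3  2  3  2  3  2  3  4  3
(- denotes ∞ / unreachable)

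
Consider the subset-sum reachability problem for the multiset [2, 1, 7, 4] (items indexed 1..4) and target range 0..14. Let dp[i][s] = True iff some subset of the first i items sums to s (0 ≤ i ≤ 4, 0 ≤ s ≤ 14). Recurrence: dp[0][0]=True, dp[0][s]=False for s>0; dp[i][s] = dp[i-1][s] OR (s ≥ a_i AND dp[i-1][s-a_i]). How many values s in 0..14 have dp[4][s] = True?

15

i\s   0   1   2   3   4   5   6   7   8   9  10  11  12  13  14
  0   T   F   F   F   F   F   F   F   F   F   F   F   F   F   F
  1   T   F   T   F   F   F   F   F   F   F   F   F   F   F   F
  2   T   T   T   T   F   F   F   F   F   F   F   F   F   F   F
  3   T   T   T   T   F   F   F   T   T   T   T   F   F   F   F
  4   T   T   T   T   T   T   T   T   T   T   T   T   T   T   T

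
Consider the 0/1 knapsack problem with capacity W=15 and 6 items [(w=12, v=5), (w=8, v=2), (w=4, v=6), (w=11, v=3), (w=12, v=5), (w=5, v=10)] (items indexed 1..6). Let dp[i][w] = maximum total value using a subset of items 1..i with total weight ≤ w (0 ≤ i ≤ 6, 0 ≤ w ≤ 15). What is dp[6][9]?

16

i\w   0   1   2   3   4   5   6   7   8   9  10  11  12  13  14  15
  0   0   0   0   0   0   0   0   0   0   0   0   0   0   0   0   0
  1   0   0   0   0   0   0   0   0   0   0   0   0   5   5   5   5
  2   0   0   0   0   0   0   0   0   2   2   2   2   5   5   5   5
  3   0   0   0   0   6   6   6   6   6   6   6   6   8   8   8   8
  4   0   0   0   0   6   6   6   6   6   6   6   6   8   8   8   9
  5   0   0   0   0   6   6   6   6   6   6   6   6   8   8   8   9
  6   0   0   0   0   6  10  10  10  10  16  16  16  16  16  16  16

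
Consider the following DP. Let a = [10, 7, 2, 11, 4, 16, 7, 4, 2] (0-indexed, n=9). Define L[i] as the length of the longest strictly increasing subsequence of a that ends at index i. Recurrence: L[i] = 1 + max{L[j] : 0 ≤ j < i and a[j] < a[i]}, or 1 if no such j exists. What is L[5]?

   i    0    1    2    3    4    5    6    7    8
a[i]   10    7    2   11    4   16    7    4    2
L[i]    1    1    1    2    2    3    3    2    1

3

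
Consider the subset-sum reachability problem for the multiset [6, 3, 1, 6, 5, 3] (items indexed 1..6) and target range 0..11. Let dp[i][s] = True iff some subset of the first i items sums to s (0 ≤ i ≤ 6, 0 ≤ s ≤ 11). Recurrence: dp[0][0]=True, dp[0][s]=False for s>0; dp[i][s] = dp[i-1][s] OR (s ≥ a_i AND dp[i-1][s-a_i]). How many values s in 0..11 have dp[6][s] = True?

i\s   0   1   2   3   4   5   6   7   8   9  10  11
  0   T   F   F   F   F   F   F   F   F   F   F   F
  1   T   F   F   F   F   F   T   F   F   F   F   F
  2   T   F   F   T   F   F   T   F   F   T   F   F
  3   T   T   F   T   T   F   T   T   F   T   T   F
  4   T   T   F   T   T   F   T   T   F   T   T   F
  5   T   T   F   T   T   T   T   T   T   T   T   T
  6   T   T   F   T   T   T   T   T   T   T   T   T

11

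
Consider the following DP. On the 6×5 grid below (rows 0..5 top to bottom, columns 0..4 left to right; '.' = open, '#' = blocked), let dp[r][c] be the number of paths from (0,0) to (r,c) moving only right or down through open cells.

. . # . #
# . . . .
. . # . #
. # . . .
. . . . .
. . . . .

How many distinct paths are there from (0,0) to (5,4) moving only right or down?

3

r\c   0   1   2   3   4
  0   1   1   0   0   0
  1   0   1   1   1   1
  2   0   1   0   1   0
  3   0   0   0   1   1
  4   0   0   0   1   2
  5   0   0   0   1   3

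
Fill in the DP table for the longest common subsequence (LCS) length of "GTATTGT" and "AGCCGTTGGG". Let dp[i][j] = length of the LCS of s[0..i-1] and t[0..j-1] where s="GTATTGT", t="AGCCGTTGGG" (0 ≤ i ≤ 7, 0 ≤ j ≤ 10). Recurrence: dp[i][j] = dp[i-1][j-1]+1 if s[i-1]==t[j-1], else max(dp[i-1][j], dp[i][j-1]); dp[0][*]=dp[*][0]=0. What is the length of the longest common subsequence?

4

   ''  A  G  C  C  G  T  T  G  G  G
''  0  0  0  0  0  0  0  0  0  0  0
 G  0  0  1  1  1  1  1  1  1  1  1
 T  0  0  1  1  1  1  2  2  2  2  2
 A  0  1  1  1  1  1  2  2  2  2  2
 T  0  1  1  1  1  1  2  3  3  3  3
 T  0  1  1  1  1  1  2  3  3  3  3
 G  0  1  2  2  2  2  2  3  4  4  4
 T  0  1  2  2  2  2  3  3  4  4  4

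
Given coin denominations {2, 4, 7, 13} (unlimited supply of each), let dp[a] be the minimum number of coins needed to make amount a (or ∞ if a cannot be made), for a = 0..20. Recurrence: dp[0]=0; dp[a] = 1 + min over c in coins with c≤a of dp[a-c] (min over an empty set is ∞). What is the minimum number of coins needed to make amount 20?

 a  0  1  2  3  4  5  6  7  8  9 10 11 12 13 14 15 16 17 18 19 20
dp  0  -  1  -  1  -  2  1  2  2  3  2  3  1  2  2  3  2  3  3  2
(- denotes ∞ / unreachable)

2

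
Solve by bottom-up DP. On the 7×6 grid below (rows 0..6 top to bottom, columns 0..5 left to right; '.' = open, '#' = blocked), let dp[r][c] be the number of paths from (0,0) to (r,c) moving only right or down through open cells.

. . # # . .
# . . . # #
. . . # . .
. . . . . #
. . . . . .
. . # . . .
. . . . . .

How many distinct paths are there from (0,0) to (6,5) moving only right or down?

r\c   0   1   2   3   4   5
  0   1   1   0   0   0   0
  1   0   1   1   1   0   0
  2   0   1   2   0   0   0
  3   0   1   3   3   3   0
  4   0   1   4   7  10  10
  5   0   1   0   7  17  27
  6   0   1   1   8  25  52

52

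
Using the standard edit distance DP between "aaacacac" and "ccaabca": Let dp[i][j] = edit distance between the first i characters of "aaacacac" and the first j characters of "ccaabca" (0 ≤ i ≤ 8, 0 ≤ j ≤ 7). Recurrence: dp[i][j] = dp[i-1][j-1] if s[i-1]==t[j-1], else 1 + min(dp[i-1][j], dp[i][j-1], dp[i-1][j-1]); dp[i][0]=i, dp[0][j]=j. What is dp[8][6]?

5

   ''  c  c  a  a  b  c  a
''  0  1  2  3  4  5  6  7
 a  1  1  2  2  3  4  5  6
 a  2  2  2  2  2  3  4  5
 a  3  3  3  2  2  3  4  4
 c  4  3  3  3  3  3  3  4
 a  5  4  4  3  3  4  4  3
 c  6  5  4  4  4  4  4  4
 a  7  6  5  4  4  5  5  4
 c  8  7  6  5  5  5  5  5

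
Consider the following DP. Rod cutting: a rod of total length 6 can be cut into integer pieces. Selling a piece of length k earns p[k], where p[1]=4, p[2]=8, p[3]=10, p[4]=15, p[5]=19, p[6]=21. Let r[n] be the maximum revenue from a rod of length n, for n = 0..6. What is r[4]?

   n    0    1    2    3    4    5    6
r[n]    0    4    8   12   16   20   24

16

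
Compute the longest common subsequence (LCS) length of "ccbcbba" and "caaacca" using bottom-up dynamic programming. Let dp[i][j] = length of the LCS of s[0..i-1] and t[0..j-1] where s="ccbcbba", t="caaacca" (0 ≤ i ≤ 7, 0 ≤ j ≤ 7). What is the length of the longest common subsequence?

   ''  c  a  a  a  c  c  a
''  0  0  0  0  0  0  0  0
 c  0  1  1  1  1  1  1  1
 c  0  1  1  1  1  2  2  2
 b  0  1  1  1  1  2  2  2
 c  0  1  1  1  1  2  3  3
 b  0  1  1  1  1  2  3  3
 b  0  1  1  1  1  2  3  3
 a  0  1  2  2  2  2  3  4

4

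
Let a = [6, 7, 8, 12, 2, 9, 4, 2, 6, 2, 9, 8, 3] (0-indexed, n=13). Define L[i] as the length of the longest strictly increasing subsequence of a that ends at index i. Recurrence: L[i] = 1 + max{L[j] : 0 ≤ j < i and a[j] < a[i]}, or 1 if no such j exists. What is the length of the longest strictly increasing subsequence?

   i    0    1    2    3    4    5    6    7    8    9   10   11   12
a[i]    6    7    8   12    2    9    4    2    6    2    9    8    3
L[i]    1    2    3    4    1    4    2    1    3    1    4    4    2

4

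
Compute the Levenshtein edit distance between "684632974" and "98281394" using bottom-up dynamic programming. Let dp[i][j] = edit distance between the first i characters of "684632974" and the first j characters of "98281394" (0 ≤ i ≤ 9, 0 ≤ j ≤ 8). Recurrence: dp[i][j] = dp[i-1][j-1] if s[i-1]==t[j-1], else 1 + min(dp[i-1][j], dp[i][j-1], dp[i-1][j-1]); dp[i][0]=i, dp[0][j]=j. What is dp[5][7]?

5

   ''  9  8  2  8  1  3  9  4
''  0  1  2  3  4  5  6  7  8
 6  1  1  2  3  4  5  6  7  8
 8  2  2  1  2  3  4  5  6  7
 4  3  3  2  2  3  4  5  6  6
 6  4  4  3  3  3  4  5  6  7
 3  5  5  4  4  4  4  4  5  6
 2  6  6  5  4  5  5  5  5  6
 9  7  6  6  5  5  6  6  5  6
 7  8  7  7  6  6  6  7  6  6
 4  9  8  8  7  7  7  7  7  6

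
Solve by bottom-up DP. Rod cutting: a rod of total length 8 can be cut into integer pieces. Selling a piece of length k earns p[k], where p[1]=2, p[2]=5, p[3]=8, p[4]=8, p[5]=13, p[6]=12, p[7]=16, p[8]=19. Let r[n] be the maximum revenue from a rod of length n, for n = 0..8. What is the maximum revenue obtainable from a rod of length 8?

   n    0    1    2    3    4    5    6    7    8
r[n]    0    2    5    8   10   13   16   18   21

21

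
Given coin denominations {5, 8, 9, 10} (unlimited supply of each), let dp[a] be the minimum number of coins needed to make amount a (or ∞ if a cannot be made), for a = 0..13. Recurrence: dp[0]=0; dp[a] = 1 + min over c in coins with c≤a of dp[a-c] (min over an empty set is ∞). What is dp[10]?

 a  0  1  2  3  4  5  6  7  8  9 10 11 12 13
dp  0  -  -  -  -  1  -  -  1  1  1  -  -  2
(- denotes ∞ / unreachable)

1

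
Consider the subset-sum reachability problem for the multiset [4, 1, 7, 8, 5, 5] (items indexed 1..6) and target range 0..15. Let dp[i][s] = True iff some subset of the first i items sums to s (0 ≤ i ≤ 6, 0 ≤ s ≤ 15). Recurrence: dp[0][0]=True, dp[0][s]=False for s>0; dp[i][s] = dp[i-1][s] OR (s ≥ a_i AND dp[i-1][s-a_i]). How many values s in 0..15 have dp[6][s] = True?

i\s   0   1   2   3   4   5   6   7   8   9  10  11  12  13  14  15
  0   T   F   F   F   F   F   F   F   F   F   F   F   F   F   F   F
  1   T   F   F   F   T   F   F   F   F   F   F   F   F   F   F   F
  2   T   T   F   F   T   T   F   F   F   F   F   F   F   F   F   F
  3   T   T   F   F   T   T   F   T   T   F   F   T   T   F   F   F
  4   T   T   F   F   T   T   F   T   T   T   F   T   T   T   F   T
  5   T   T   F   F   T   T   T   T   T   T   T   T   T   T   T   T
  6   T   T   F   F   T   T   T   T   T   T   T   T   T   T   T   T

14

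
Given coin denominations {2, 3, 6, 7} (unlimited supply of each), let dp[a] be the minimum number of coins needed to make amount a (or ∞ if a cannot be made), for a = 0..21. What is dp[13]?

2

 a  0  1  2  3  4  5  6  7  8  9 10 11 12 13 14 15 16 17 18 19 20 21
dp  0  -  1  1  2  2  1  1  2  2  2  3  2  2  2  3  3  3  3  3  3  3
(- denotes ∞ / unreachable)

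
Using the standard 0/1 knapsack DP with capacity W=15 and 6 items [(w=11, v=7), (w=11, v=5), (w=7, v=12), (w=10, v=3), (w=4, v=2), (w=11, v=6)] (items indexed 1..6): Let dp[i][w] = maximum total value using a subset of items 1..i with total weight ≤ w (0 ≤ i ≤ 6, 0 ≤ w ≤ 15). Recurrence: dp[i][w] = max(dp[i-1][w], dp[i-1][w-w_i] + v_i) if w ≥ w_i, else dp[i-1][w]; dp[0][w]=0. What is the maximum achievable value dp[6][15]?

14

i\w   0   1   2   3   4   5   6   7   8   9  10  11  12  13  14  15
  0   0   0   0   0   0   0   0   0   0   0   0   0   0   0   0   0
  1   0   0   0   0   0   0   0   0   0   0   0   7   7   7   7   7
  2   0   0   0   0   0   0   0   0   0   0   0   7   7   7   7   7
  3   0   0   0   0   0   0   0  12  12  12  12  12  12  12  12  12
  4   0   0   0   0   0   0   0  12  12  12  12  12  12  12  12  12
  5   0   0   0   0   2   2   2  12  12  12  12  14  14  14  14  14
  6   0   0   0   0   2   2   2  12  12  12  12  14  14  14  14  14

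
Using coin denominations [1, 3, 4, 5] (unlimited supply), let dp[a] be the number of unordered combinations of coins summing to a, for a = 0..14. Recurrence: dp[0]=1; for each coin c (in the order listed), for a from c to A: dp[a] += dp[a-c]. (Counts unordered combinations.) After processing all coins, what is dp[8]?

after  coin     0     1     2     3     4     5     6     7     8     9    10    11    12    13    14
          1     1     1     1     1     1     1     1     1     1     1     1     1     1     1     1
          3     1     1     1     2     2     2     3     3     3     4     4     4     5     5     5
          4     1     1     1     2     3     3     4     5     6     7     8     9    11    12    13
          5     1     1     1     2     3     4     5     6     8    10    12    14    17    20    23

8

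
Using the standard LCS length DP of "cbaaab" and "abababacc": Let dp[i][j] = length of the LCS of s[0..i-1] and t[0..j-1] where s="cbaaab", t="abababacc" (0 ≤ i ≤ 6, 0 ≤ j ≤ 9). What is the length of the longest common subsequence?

   ''  a  b  a  b  a  b  a  c  c
''  0  0  0  0  0  0  0  0  0  0
 c  0  0  0  0  0  0  0  0  1  1
 b  0  0  1  1  1  1  1  1  1  1
 a  0  1  1  2  2  2  2  2  2  2
 a  0  1  1  2  2  3  3  3  3  3
 a  0  1  1  2  2  3  3  4  4  4
 b  0  1  2  2  3  3  4  4  4  4

4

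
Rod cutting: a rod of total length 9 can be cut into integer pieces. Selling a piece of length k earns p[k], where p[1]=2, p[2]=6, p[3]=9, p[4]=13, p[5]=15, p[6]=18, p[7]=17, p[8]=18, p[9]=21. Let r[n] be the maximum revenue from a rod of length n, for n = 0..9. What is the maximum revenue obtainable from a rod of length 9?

   n    0    1    2    3    4    5    6    7    8    9
r[n]    0    2    6    9   13   15   19   22   26   28

28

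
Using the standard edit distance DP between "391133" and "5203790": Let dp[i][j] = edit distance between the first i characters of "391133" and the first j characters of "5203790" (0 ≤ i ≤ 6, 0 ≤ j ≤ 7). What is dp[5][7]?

7

   ''  5  2  0  3  7  9  0
''  0  1  2  3  4  5  6  7
 3  1  1  2  3  3  4  5  6
 9  2  2  2  3  4  4  4  5
 1  3  3  3  3  4  5  5  5
 1  4  4  4  4  4  5  6  6
 3  5  5  5  5  4  5  6  7
 3  6  6  6  6  5  5  6  7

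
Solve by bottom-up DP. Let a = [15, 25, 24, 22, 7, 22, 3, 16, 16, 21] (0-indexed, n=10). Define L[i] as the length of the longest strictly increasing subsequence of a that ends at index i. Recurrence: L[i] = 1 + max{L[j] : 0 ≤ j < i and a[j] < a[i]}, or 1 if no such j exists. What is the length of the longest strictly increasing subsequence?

3

   i    0    1    2    3    4    5    6    7    8    9
a[i]   15   25   24   22    7   22    3   16   16   21
L[i]    1    2    2    2    1    2    1    2    2    3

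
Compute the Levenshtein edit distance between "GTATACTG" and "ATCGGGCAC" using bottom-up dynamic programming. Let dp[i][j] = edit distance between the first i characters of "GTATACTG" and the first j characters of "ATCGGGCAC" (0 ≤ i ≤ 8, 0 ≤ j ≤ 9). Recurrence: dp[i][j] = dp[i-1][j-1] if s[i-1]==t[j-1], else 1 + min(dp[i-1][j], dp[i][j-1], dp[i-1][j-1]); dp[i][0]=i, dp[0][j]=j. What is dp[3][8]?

6

   ''  A  T  C  G  G  G  C  A  C
''  0  1  2  3  4  5  6  7  8  9
 G  1  1  2  3  3  4  5  6  7  8
 T  2  2  1  2  3  4  5  6  7  8
 A  3  2  2  2  3  4  5  6  6  7
 T  4  3  2  3  3  4  5  6  7  7
 A  5  4  3  3  4  4  5  6  6  7
 C  6  5  4  3  4  5  5  5  6  6
 T  7  6  5  4  4  5  6  6  6  7
 G  8  7  6  5  4  4  5  6  7  7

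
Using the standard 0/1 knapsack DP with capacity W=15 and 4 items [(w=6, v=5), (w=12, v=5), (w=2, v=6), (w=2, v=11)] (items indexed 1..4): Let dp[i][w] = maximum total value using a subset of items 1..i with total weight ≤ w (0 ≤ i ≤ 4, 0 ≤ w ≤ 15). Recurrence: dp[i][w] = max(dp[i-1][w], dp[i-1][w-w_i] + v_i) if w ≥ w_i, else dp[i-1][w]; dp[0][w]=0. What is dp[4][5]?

17

i\w   0   1   2   3   4   5   6   7   8   9  10  11  12  13  14  15
  0   0   0   0   0   0   0   0   0   0   0   0   0   0   0   0   0
  1   0   0   0   0   0   0   5   5   5   5   5   5   5   5   5   5
  2   0   0   0   0   0   0   5   5   5   5   5   5   5   5   5   5
  3   0   0   6   6   6   6   6   6  11  11  11  11  11  11  11  11
  4   0   0  11  11  17  17  17  17  17  17  22  22  22  22  22  22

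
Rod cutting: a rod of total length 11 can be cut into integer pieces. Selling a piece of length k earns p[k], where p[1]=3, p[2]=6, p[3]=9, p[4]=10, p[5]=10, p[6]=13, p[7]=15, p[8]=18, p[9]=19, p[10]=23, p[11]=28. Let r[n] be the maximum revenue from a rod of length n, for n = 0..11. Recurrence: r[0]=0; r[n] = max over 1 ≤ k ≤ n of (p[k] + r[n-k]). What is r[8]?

   n    0    1    2    3    4    5    6    7    8    9   10   11
r[n]    0    3    6    9   12   15   18   21   24   27   30   33

24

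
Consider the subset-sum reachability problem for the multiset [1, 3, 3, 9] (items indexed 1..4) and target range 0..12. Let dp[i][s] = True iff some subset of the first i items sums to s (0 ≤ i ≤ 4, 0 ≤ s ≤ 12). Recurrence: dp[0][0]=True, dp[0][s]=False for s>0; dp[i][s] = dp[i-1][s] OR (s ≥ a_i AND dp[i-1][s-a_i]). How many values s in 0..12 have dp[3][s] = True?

i\s   0   1   2   3   4   5   6   7   8   9  10  11  12
  0   T   F   F   F   F   F   F   F   F   F   F   F   F
  1   T   T   F   F   F   F   F   F   F   F   F   F   F
  2   T   T   F   T   T   F   F   F   F   F   F   F   F
  3   T   T   F   T   T   F   T   T   F   F   F   F   F
  4   T   T   F   T   T   F   T   T   F   T   T   F   T

6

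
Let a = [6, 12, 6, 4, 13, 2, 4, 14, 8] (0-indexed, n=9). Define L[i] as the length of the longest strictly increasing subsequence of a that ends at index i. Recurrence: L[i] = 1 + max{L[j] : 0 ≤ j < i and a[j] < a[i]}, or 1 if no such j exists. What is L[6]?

   i    0    1    2    3    4    5    6    7    8
a[i]    6   12    6    4   13    2    4   14    8
L[i]    1    2    1    1    3    1    2    4    3

2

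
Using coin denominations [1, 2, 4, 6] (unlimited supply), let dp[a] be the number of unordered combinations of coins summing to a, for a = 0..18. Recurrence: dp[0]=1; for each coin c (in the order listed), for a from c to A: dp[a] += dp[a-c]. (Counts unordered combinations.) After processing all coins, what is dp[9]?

after  coin     0     1     2     3     4     5     6     7     8     9    10    11    12    13    14    15    16    17    18
          1     1     1     1     1     1     1     1     1     1     1     1     1     1     1     1     1     1     1     1
          2     1     1     2     2     3     3     4     4     5     5     6     6     7     7     8     8     9     9    10
          4     1     1     2     2     4     4     6     6     9     9    12    12    16    16    20    20    25    25    30
          6     1     1     2     2     4     4     7     7    11    11    16    16    23    23    31    31    41    41    53

11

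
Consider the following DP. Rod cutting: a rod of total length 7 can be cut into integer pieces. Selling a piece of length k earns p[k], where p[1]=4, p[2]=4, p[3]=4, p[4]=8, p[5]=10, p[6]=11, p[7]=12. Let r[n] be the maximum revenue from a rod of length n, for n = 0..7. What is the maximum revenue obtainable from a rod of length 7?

28

   n    0    1    2    3    4    5    6    7
r[n]    0    4    8   12   16   20   24   28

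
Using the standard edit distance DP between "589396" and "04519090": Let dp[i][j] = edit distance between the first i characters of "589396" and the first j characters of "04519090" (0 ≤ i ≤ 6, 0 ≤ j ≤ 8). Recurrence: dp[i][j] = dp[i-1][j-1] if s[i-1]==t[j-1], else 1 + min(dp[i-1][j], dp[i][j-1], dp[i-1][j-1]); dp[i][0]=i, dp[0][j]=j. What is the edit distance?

   ''  0  4  5  1  9  0  9  0
''  0  1  2  3  4  5  6  7  8
 5  1  1  2  2  3  4  5  6  7
 8  2  2  2  3  3  4  5  6  7
 9  3  3  3  3  4  3  4  5  6
 3  4  4  4  4  4  4  4  5  6
 9  5  5  5  5  5  4  5  4  5
 6  6  6  6  6  6  5  5  5  5

5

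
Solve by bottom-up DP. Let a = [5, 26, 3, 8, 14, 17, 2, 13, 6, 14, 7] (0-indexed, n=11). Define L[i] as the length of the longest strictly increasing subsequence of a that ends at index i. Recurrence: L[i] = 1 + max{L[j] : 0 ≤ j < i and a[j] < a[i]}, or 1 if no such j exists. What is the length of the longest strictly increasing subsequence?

   i    0    1    2    3    4    5    6    7    8    9   10
a[i]    5   26    3    8   14   17    2   13    6   14    7
L[i]    1    2    1    2    3    4    1    3    2    4    3

4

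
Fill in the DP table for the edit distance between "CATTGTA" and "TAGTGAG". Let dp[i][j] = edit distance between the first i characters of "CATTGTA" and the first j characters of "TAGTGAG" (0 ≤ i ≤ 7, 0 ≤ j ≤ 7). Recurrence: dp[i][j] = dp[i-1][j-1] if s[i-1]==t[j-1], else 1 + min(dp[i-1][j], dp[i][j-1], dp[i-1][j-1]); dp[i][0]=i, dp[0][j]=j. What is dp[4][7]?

5

   ''  T  A  G  T  G  A  G
''  0  1  2  3  4  5  6  7
 C  1  1  2  3  4  5  6  7
 A  2  2  1  2  3  4  5  6
 T  3  2  2  2  2  3  4  5
 T  4  3  3  3  2  3  4  5
 G  5  4  4  3  3  2  3  4
 T  6  5  5  4  3  3  3  4
 A  7  6  5  5  4  4  3  4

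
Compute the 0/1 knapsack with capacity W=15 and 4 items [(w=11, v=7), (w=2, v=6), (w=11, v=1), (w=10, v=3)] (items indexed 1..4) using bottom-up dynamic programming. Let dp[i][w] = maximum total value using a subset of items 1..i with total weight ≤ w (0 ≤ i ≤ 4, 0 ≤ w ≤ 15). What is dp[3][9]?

i\w   0   1   2   3   4   5   6   7   8   9  10  11  12  13  14  15
  0   0   0   0   0   0   0   0   0   0   0   0   0   0   0   0   0
  1   0   0   0   0   0   0   0   0   0   0   0   7   7   7   7   7
  2   0   0   6   6   6   6   6   6   6   6   6   7   7  13  13  13
  3   0   0   6   6   6   6   6   6   6   6   6   7   7  13  13  13
  4   0   0   6   6   6   6   6   6   6   6   6   7   9  13  13  13

6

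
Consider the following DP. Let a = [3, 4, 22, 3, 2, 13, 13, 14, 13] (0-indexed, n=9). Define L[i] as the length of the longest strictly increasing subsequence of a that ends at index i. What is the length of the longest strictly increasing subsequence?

4

   i    0    1    2    3    4    5    6    7    8
a[i]    3    4   22    3    2   13   13   14   13
L[i]    1    2    3    1    1    3    3    4    3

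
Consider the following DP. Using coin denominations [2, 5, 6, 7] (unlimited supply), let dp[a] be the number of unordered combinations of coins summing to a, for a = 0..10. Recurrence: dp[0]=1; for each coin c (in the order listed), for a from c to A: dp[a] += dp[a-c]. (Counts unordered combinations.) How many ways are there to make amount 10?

3

after  coin     0     1     2     3     4     5     6     7     8     9    10
          2     1     0     1     0     1     0     1     0     1     0     1
          5     1     0     1     0     1     1     1     1     1     1     2
          6     1     0     1     0     1     1     2     1     2     1     3
          7     1     0     1     0     1     1     2     2     2     2     3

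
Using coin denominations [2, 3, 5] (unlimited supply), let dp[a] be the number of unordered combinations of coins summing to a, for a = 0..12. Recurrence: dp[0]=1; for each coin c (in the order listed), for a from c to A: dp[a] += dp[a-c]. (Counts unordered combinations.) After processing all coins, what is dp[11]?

after  coin     0     1     2     3     4     5     6     7     8     9    10    11    12
          2     1     0     1     0     1     0     1     0     1     0     1     0     1
          3     1     0     1     1     1     1     2     1     2     2     2     2     3
          5     1     0     1     1     1     2     2     2     3     3     4     4     5

4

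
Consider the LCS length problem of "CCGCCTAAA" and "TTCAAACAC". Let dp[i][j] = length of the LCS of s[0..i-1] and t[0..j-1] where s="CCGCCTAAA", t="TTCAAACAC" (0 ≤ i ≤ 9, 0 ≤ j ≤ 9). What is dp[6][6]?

   ''  T  T  C  A  A  A  C  A  C
''  0  0  0  0  0  0  0  0  0  0
 C  0  0  0  1  1  1  1  1  1  1
 C  0  0  0  1  1  1  1  2  2  2
 G  0  0  0  1  1  1  1  2  2  2
 C  0  0  0  1  1  1  1  2  2  3
 C  0  0  0  1  1  1  1  2  2  3
 T  0  1  1  1  1  1  1  2  2  3
 A  0  1  1  1  2  2  2  2  3  3
 A  0  1  1  1  2  3  3  3  3  3
 A  0  1  1  1  2  3  4  4  4  4

1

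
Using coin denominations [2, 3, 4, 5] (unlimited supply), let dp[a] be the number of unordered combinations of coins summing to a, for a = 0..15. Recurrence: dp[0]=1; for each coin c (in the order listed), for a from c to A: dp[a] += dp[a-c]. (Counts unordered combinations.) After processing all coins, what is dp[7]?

after  coin     0     1     2     3     4     5     6     7     8     9    10    11    12    13    14    15
          2     1     0     1     0     1     0     1     0     1     0     1     0     1     0     1     0
          3     1     0     1     1     1     1     2     1     2     2     2     2     3     2     3     3
          4     1     0     1     1     2     1     3     2     4     3     5     4     7     5     8     7
          5     1     0     1     1     2     2     3     3     5     5     7     7    10    10    13    14

3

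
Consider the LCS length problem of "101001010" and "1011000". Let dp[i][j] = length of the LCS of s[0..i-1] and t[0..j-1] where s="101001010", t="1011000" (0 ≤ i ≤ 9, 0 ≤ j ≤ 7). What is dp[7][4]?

   ''  1  0  1  1  0  0  0
''  0  0  0  0  0  0  0  0
 1  0  1  1  1  1  1  1  1
 0  0  1  2  2  2  2  2  2
 1  0  1  2  3  3  3  3  3
 0  0  1  2  3  3  4  4  4
 0  0  1  2  3  3  4  5  5
 1  0  1  2  3  4  4  5  5
 0  0  1  2  3  4  5  5  6
 1  0  1  2  3  4  5  5  6
 0  0  1  2  3  4  5  6  6

4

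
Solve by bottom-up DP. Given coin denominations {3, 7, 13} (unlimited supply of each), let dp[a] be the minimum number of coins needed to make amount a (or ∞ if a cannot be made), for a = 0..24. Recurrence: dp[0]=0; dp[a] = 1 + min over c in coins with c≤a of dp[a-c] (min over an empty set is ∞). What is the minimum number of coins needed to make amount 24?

4

 a  0  1  2  3  4  5  6  7  8  9 10 11 12 13 14 15 16 17 18 19 20 21 22 23 24
dp  0  -  -  1  -  -  2  1  -  3  2  -  4  1  2  5  2  3  6  3  2  3  4  3  4
(- denotes ∞ / unreachable)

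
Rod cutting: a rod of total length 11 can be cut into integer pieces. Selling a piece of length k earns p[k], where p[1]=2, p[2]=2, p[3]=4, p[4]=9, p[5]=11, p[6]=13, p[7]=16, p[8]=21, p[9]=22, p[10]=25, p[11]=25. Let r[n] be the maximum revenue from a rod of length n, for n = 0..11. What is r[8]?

   n    0    1    2    3    4    5    6    7    8    9   10   11
r[n]    0    2    4    6    9   11   13   16   21   23   25   27

21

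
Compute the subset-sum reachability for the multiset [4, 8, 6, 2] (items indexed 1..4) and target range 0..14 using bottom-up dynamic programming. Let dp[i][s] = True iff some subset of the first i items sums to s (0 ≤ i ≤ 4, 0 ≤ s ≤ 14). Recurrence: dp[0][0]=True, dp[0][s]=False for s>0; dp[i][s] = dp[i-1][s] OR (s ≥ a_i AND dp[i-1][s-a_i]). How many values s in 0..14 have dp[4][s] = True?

8

i\s   0   1   2   3   4   5   6   7   8   9  10  11  12  13  14
  0   T   F   F   F   F   F   F   F   F   F   F   F   F   F   F
  1   T   F   F   F   T   F   F   F   F   F   F   F   F   F   F
  2   T   F   F   F   T   F   F   F   T   F   F   F   T   F   F
  3   T   F   F   F   T   F   T   F   T   F   T   F   T   F   T
  4   T   F   T   F   T   F   T   F   T   F   T   F   T   F   T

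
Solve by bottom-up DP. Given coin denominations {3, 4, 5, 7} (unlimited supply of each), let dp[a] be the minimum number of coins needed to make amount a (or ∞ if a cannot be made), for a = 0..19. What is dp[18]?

 a  0  1  2  3  4  5  6  7  8  9 10 11 12 13 14 15 16 17 18 19
dp  0  -  -  1  1  1  2  1  2  2  2  2  2  3  2  3  3  3  3  3
(- denotes ∞ / unreachable)

3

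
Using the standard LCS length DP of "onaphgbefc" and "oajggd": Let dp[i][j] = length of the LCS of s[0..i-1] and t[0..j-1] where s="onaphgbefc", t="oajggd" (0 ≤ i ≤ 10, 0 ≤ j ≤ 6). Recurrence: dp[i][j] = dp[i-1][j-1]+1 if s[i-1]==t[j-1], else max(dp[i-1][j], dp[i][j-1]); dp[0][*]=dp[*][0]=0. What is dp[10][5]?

3

   ''  o  a  j  g  g  d
''  0  0  0  0  0  0  0
 o  0  1  1  1  1  1  1
 n  0  1  1  1  1  1  1
 a  0  1  2  2  2  2  2
 p  0  1  2  2  2  2  2
 h  0  1  2  2  2  2  2
 g  0  1  2  2  3  3  3
 b  0  1  2  2  3  3  3
 e  0  1  2  2  3  3  3
 f  0  1  2  2  3  3  3
 c  0  1  2  2  3  3  3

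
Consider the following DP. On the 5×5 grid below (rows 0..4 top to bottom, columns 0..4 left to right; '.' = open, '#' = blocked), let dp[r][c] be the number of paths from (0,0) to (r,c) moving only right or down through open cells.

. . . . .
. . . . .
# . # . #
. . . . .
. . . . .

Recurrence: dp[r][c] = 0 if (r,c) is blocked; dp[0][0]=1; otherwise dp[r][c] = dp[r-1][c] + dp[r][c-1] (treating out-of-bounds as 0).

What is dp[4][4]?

16

r\c   0   1   2   3   4
  0   1   1   1   1   1
  1   1   2   3   4   5
  2   0   2   0   4   0
  3   0   2   2   6   6
  4   0   2   4  10  16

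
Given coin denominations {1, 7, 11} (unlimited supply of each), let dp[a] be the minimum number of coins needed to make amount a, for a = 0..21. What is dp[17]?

5

 a  0  1  2  3  4  5  6  7  8  9 10 11 12 13 14 15 16 17 18 19 20 21
dp  0  1  2  3  4  5  6  1  2  3  4  1  2  3  2  3  4  5  2  3  4  3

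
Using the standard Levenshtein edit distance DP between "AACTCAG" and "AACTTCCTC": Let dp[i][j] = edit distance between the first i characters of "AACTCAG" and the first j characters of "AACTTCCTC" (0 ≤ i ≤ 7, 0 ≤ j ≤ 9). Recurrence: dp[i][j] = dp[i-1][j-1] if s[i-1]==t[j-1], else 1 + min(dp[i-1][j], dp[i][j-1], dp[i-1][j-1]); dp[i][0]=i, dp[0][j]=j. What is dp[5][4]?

1

   ''  A  A  C  T  T  C  C  T  C
''  0  1  2  3  4  5  6  7  8  9
 A  1  0  1  2  3  4  5  6  7  8
 A  2  1  0  1  2  3  4  5  6  7
 C  3  2  1  0  1  2  3  4  5  6
 T  4  3  2  1  0  1  2  3  4  5
 C  5  4  3  2  1  1  1  2  3  4
 A  6  5  4  3  2  2  2  2  3  4
 G  7  6  5  4  3  3  3  3  3  4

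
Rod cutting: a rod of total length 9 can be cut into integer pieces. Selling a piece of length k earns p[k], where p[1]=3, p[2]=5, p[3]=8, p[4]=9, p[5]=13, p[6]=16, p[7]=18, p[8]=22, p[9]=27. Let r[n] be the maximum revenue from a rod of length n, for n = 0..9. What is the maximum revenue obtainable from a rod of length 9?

27

   n    0    1    2    3    4    5    6    7    8    9
r[n]    0    3    6    9   12   15   18   21   24   27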